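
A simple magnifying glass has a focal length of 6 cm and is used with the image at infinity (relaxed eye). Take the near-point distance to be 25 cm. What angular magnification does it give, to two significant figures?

M = D/f = 25/6 = 4.167.

4.2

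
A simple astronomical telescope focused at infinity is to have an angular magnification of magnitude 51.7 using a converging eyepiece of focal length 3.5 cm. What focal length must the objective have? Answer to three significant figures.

181 cm

|M| = f_obj/|f_eye|, so f_obj = |M| x |f_eye| = 51.7 x 3.5 = 180.950 cm.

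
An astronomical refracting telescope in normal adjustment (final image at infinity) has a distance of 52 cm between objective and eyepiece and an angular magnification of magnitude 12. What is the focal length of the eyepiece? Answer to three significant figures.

In normal adjustment the tube length equals f_obj + f_eye and |M| = f_obj/f_eye.
So f_obj = 12 f_eye and 12 f_eye + f_eye = 52 cm, giving f_eye = 52/13 = 4.000 cm and f_obj = 48.000 cm.

4.00 cm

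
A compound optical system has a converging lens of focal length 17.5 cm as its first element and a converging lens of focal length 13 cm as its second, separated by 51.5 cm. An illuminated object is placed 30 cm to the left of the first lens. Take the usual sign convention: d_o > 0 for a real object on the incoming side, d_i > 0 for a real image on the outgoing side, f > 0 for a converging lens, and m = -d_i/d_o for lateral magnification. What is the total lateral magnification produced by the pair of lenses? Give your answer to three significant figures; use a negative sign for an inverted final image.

Lens 1: 1/d_i1 = 1/f_1 - 1/d_o1 = 1/17.5 - 1/30 = 0.02381 cm^-1, so d_i1 = 42.000 cm.
m_1 = -(42.000)/30 = -1.4000.
That image sits 9.500 cm in front of the second lens, so d_o2 = 9.500 cm.
Lens 2: 1/d_i2 = 1/f_2 - 1/d_o2 = 1/13 - 1/(9.500) = -0.02834 cm^-1, so d_i2 = -35.286 cm.
m_2 = -(-35.286)/(9.500) = 3.7143.
Overall magnification: m = m_1 m_2 = -5.2000.

-5.20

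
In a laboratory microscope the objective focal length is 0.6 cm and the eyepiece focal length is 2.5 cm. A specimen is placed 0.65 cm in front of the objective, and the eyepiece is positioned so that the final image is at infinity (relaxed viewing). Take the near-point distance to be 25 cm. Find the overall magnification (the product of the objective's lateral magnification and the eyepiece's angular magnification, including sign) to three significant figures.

Objective: 1/d_i = 1/f_obj - 1/d_o = 1/0.6 - 1/0.65 = 0.12821 cm^-1, so d_i = 7.800 cm.
m_obj = -d_i/d_o = -7.800/0.65 = -12.000.
Eyepiece angular magnification (image at infinity): M_eye = D/f_e = 25/2.5 = 10.000.
Overall M = m_obj x M_eye = (-12.000)(10.000) = -120.00.

-120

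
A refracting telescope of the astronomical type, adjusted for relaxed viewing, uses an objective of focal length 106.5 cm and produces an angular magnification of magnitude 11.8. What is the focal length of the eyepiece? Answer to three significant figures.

|M| = f_obj/f_eye, so f_eye = f_obj/|M| = 106.5/11.8 = 9.025 cm.

9.03 cm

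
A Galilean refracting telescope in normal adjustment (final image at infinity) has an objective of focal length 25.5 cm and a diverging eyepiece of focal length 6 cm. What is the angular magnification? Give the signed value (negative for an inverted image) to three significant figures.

4.25

M = -f_obj/f_eye = -25.5/(-6) = 4.250.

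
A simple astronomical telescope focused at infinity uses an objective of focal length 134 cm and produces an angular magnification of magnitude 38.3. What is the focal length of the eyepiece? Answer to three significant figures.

|M| = f_obj/f_eye, so f_eye = f_obj/|M| = 134/38.3 = 3.499 cm.

3.50 cm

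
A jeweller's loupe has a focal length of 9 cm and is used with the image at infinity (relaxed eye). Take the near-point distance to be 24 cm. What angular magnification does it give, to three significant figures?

M = D/f = 24/9 = 2.667.

2.67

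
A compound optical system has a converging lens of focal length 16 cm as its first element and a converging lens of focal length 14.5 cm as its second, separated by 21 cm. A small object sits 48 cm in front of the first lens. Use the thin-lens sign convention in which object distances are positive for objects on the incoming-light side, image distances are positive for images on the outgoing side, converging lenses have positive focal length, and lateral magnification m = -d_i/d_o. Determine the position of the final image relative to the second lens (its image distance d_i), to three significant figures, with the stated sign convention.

2.49 cm

Lens 1: 1/d_i1 = 1/f_1 - 1/d_o1 = 1/16 - 1/48 = 0.04167 cm^-1, so d_i1 = 24.000 cm.
Since 24.000 cm > 21 cm, the first image lies past the second lens and serves as a virtual object: d_o2 = L - d_i1 = -3.000 cm.
Lens 2: 1/d_i2 = 1/f_2 - 1/d_o2 = 1/14.5 - 1/(-3.000) = 0.40230 cm^-1, so d_i2 = 2.486 cm.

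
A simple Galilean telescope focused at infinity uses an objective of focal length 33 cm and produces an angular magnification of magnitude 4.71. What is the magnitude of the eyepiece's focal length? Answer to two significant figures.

7.0 cm

|M| = f_obj/|f_eye|, so |f_eye| = f_obj/|M| = 33/4.71 = 7.006 cm.
(The eyepiece is diverging, so its signed focal length is -7.006 cm.)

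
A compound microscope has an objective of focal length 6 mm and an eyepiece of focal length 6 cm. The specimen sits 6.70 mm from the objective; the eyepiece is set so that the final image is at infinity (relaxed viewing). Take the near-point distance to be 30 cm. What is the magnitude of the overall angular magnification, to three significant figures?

Convert to cm: f_obj = 6 mm = 0.6 cm; d_o = 6.70 mm = 0.67 cm.
Objective: 1/d_i = 1/f_obj - 1/d_o = 1/0.6 - 1/0.67 = 0.17413 cm^-1, so d_i = 5.743 cm.
m_obj = -d_i/d_o = -5.743/0.67 = -8.571.
Eyepiece angular magnification (image at infinity): M_eye = D/f_e = 30/6 = 5.000.
Overall M = m_obj x M_eye = (-8.571)(5.000) = -42.86.
|M| = 42.86.

42.9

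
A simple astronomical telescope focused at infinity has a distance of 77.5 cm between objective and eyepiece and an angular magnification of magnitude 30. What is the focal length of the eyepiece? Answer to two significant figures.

2.5 cm

In normal adjustment the tube length equals f_obj + f_eye and |M| = f_obj/f_eye.
So f_obj = 30 f_eye and 30 f_eye + f_eye = 77.5 cm, giving f_eye = 77.5/31 = 2.500 cm and f_obj = 75.000 cm.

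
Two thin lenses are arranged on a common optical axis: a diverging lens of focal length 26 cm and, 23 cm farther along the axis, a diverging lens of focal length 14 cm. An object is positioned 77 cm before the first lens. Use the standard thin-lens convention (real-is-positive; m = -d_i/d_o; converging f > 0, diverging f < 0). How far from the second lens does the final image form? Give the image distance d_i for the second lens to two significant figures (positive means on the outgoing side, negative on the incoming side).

First lens: d_i1 = 1/(1/(-26) - 1/77) = -19.437 cm.
The intermediate image is virtual, 19.437 cm to the left of lens 1, so d_o2 = L - d_i1 = 23 - (-19.437) = 42.437 cm.
Second lens: d_i2 = 1/(1/(-14) - 1/(42.437)) = -10.527 cm.

-11 cm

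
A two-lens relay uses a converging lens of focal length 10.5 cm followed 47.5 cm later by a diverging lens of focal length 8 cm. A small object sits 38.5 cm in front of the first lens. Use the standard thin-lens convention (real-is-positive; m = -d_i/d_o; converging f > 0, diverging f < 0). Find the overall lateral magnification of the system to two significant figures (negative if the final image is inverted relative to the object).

-0.073

First lens: d_i1 = 1/(1/10.5 - 1/38.5) = 14.438 cm.
m_1 = -(14.438)/38.5 = -0.3750.
The intermediate image is 14.438 cm to the right of lens 1, so d_o2 = L - d_i1 = 47.5 - 14.438 = 33.062 cm.
Second lens: d_i2 = 1/(1/(-8) - 1/(33.062)) = -6.441 cm.
m_2 = -(-6.441)/(33.062) = 0.1948.
The system's lateral magnification is m_1 m_2 = (-0.3750)(0.1948) = -0.0731.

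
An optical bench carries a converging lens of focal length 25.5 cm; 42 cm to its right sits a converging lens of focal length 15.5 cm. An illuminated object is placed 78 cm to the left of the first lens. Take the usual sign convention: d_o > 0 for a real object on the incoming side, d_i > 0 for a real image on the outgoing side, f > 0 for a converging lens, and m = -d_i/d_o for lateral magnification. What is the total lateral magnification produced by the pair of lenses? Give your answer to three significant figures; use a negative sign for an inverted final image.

-0.661

Lens 1: 1/d_i1 = 1/f_1 - 1/d_o1 = 1/25.5 - 1/78 = 0.02640 cm^-1, so d_i1 = 37.886 cm.
m_1 = -(37.886)/78 = -0.4857.
Object distance for lens 2: d_o2 = 42 - 37.886 = 4.114 cm.
Lens 2: 1/d_i2 = 1/f_2 - 1/d_o2 = 1/15.5 - 1/(4.114) = -0.17854 cm^-1, so d_i2 = -5.601 cm.
m_2 = -(-5.601)/(4.114) = 1.3614.
Overall magnification: m = m_1 m_2 = -0.6612.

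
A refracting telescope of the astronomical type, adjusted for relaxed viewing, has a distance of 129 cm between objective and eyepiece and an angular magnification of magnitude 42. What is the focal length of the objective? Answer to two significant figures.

In normal adjustment the tube length equals f_obj + f_eye and |M| = f_obj/f_eye.
So f_obj = 42 f_eye and 42 f_eye + f_eye = 129 cm, giving f_eye = 129/43 = 3.000 cm and f_obj = 126.000 cm.

130 cm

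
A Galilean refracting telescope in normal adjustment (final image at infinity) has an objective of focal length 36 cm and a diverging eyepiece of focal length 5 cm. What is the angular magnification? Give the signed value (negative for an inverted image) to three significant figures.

M = -f_obj/f_eye = -36/(-5) = 7.200.

7.20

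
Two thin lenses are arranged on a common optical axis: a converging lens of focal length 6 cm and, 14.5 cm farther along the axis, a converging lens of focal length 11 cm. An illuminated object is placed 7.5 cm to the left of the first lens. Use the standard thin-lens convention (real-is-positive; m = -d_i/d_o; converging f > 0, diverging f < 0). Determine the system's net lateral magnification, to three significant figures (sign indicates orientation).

-1.66

Lens 1: 1/d_i1 = 1/f_1 - 1/d_o1 = 1/6 - 1/7.5 = 0.03333 cm^-1, so d_i1 = 30.000 cm.
m_1 = -(30.000)/7.5 = -4.0000.
This image would form 30.000 cm past lens 1, i.e. 15.500 cm beyond lens 2, so it is a virtual object for lens 2: d_o2 = 14.5 - 30.000 = -15.500 cm.
Lens 2: 1/d_i2 = 1/f_2 - 1/d_o2 = 1/11 - 1/(-15.500) = 0.15543 cm^-1, so d_i2 = 6.434 cm.
m_2 = -(6.434)/(-15.500) = 0.4151.
The system's lateral magnification is m_1 m_2 = (-4.0000)(0.4151) = -1.6604.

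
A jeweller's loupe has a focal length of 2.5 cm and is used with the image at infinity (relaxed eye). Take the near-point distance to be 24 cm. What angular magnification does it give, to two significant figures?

9.6

M = D/f = 24/2.5 = 9.600.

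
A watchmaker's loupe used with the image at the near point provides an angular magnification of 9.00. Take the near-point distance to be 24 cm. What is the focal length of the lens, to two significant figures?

For the image at the near point, M = 1 + D/f.
f = D/(M - 1) = 24/(9.0 - 1) = 3.000 cm.

3.0 cm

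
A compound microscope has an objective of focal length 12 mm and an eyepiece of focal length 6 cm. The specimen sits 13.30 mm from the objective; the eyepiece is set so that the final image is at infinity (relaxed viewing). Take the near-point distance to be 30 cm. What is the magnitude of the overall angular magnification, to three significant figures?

Convert to cm: f_obj = 12 mm = 1.2 cm; d_o = 13.30 mm = 1.33 cm.
Objective: 1/d_i = 1/f_obj - 1/d_o = 1/1.2 - 1/1.33 = 0.08145 cm^-1, so d_i = 12.277 cm.
m_obj = -d_i/d_o = -12.277/1.33 = -9.231.
Eyepiece angular magnification (image at infinity): M_eye = D/f_e = 30/6 = 5.000.
Overall M = m_obj x M_eye = (-9.231)(5.000) = -46.15.
|M| = 46.15.

46.2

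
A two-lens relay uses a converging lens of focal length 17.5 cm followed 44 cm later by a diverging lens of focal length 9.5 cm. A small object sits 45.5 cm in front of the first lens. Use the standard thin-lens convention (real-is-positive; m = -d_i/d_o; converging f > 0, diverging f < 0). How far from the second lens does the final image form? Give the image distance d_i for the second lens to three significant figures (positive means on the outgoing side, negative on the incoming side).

-5.90 cm

Applying the thin-lens equation to the first lens, 1/17.5 = 1/45.5 + 1/d_i1, which gives d_i1 = 28.438 cm.
The intermediate image is 28.438 cm to the right of lens 1, so d_o2 = L - d_i1 = 44 - 28.438 = 15.562 cm.
Applying the thin-lens equation again with f_2 = -9.5 cm and d_o2 = 15.562 cm gives d_i2 = -5.899 cm.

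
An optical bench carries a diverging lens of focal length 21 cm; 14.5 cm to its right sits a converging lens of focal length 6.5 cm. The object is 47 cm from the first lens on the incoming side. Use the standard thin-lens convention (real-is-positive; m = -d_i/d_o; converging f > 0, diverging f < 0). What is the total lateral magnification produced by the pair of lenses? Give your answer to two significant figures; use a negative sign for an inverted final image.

-0.089

First lens: d_i1 = 1/(1/(-21) - 1/47) = -14.515 cm.
m_1 = -(-14.515)/47 = 0.3088.
With d_i1 < 0 the first image is virtual and lies on the object side; the object distance for lens 2 is d_o2 = 14.5 - (-14.515) = 29.015 cm.
Second lens: d_i2 = 1/(1/6.5 - 1/(29.015)) = 8.377 cm.
m_2 = -(8.377)/(29.015) = -0.2887.
Total m = m_1 x m_2 = (0.3088)(-0.2887) = -0.0892.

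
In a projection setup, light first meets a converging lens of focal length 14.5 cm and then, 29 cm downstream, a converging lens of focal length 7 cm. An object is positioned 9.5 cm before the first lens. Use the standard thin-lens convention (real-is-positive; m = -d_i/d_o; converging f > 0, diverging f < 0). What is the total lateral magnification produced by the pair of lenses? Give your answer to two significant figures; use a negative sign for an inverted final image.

-0.41

Applying the thin-lens equation to the first lens, 1/14.5 = 1/9.5 + 1/d_i1, which gives d_i1 = -27.550 cm.
Its lateral magnification is m_1 = -d_i1/d_o1 = -(-27.550)/9.5 = 2.9000.
The intermediate image is virtual, 27.550 cm to the left of lens 1, so d_o2 = L - d_i1 = 29 - (-27.550) = 56.550 cm.
Applying the thin-lens equation again with f_2 = 7 cm and d_o2 = 56.550 cm gives d_i2 = 7.989 cm.
m_2 = -(7.989)/(56.550) = -0.1413.
Total m = m_1 x m_2 = (2.9000)(-0.1413) = -0.4097.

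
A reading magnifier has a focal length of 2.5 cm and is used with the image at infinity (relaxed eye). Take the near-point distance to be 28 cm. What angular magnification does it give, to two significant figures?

11

M = D/f = 28/2.5 = 11.200.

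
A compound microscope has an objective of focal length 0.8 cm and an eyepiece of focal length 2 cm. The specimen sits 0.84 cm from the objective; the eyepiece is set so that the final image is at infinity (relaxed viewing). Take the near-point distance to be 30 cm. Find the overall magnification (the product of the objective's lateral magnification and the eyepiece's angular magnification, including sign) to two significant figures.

-300

Objective: 1/d_i = 1/f_obj - 1/d_o = 1/0.8 - 1/0.84 = 0.05952 cm^-1, so d_i = 16.800 cm.
m_obj = -d_i/d_o = -16.800/0.84 = -20.000.
Eyepiece angular magnification (image at infinity): M_eye = D/f_e = 30/2 = 15.000.
Overall M = m_obj x M_eye = (-20.000)(15.000) = -300.00.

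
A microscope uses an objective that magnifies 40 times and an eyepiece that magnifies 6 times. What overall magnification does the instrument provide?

The overall magnification of a compound microscope is the product of the objective and eyepiece magnifications:
M = M_obj x M_eye = 40 x 6 = 240.

240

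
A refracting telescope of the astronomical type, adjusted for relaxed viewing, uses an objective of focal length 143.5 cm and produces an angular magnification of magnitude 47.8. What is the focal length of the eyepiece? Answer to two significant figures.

|M| = f_obj/f_eye, so f_eye = f_obj/|M| = 143.5/47.8 = 3.002 cm.

3.0 cm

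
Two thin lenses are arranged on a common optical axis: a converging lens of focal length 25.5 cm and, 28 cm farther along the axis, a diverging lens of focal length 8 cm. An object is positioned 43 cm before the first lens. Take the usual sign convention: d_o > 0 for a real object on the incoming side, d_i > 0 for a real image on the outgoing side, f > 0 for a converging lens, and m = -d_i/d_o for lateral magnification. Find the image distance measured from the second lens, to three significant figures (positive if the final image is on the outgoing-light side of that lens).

Lens 1: 1/d_i1 = 1/f_1 - 1/d_o1 = 1/25.5 - 1/43 = 0.01596 cm^-1, so d_i1 = 62.657 cm.
This image would form 62.657 cm past lens 1, i.e. 34.657 cm beyond lens 2, so it is a virtual object for lens 2: d_o2 = 28 - 62.657 = -34.657 cm.
Lens 2: 1/d_i2 = 1/f_2 - 1/d_o2 = 1/(-8) - 1/(-34.657) = -0.09615 cm^-1, so d_i2 = -10.401 cm.

-10.4 cm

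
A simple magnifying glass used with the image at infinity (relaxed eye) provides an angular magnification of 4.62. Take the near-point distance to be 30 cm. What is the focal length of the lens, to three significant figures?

For the image at infinity, M = D/f.
f = D/M = 30/4.62 = 6.494 cm.

6.49 cm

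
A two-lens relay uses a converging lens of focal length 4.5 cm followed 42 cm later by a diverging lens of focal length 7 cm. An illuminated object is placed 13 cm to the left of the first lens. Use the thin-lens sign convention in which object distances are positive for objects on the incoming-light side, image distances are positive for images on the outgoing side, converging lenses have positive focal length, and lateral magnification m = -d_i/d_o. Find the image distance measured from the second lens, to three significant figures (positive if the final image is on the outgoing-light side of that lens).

-5.84 cm

First lens: d_i1 = 1/(1/4.5 - 1/13) = 6.882 cm.
That image sits 35.118 cm in front of the second lens, so d_o2 = 35.118 cm.
Second lens: d_i2 = 1/(1/(-7) - 1/(35.118)) = -5.837 cm.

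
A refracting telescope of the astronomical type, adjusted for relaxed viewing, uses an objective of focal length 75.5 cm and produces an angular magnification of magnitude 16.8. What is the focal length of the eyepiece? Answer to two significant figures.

4.5 cm

|M| = f_obj/f_eye, so f_eye = f_obj/|M| = 75.5/16.8 = 4.494 cm.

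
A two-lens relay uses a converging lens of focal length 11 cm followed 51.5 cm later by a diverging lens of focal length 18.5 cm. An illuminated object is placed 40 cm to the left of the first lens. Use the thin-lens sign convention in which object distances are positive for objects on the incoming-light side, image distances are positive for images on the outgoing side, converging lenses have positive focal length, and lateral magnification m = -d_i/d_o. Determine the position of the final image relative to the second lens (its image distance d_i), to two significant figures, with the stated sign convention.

Lens 1: 1/d_i1 = 1/f_1 - 1/d_o1 = 1/11 - 1/40 = 0.06591 cm^-1, so d_i1 = 15.172 cm.
Object distance for lens 2: d_o2 = 51.5 - 15.172 = 36.328 cm.
Lens 2: 1/d_i2 = 1/f_2 - 1/d_o2 = 1/(-18.5) - 1/(36.328) = -0.08158 cm^-1, so d_i2 = -12.258 cm.

-12 cm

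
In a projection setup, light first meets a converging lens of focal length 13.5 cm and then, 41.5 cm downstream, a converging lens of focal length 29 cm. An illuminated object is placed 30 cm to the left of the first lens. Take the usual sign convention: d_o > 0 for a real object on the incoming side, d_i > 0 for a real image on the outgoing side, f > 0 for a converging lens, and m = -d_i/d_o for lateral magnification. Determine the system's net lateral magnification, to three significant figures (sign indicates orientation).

-1.97

Applying the thin-lens equation to the first lens, 1/13.5 = 1/30 + 1/d_i1, which gives d_i1 = 24.545 cm.
Its lateral magnification is m_1 = -d_i1/d_o1 = -(24.545)/30 = -0.8182.
Object distance for lens 2: d_o2 = 41.5 - 24.545 = 16.955 cm.
Applying the thin-lens equation again with f_2 = 29 cm and d_o2 = 16.955 cm gives d_i2 = -40.819 cm.
m_2 = -(-40.819)/(16.955) = 2.4075.
Overall magnification: m = m_1 m_2 = -1.9698.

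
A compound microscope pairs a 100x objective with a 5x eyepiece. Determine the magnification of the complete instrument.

The overall magnification of a compound microscope is the product of the objective and eyepiece magnifications:
M = M_obj x M_eye = 100 x 5 = 500.

500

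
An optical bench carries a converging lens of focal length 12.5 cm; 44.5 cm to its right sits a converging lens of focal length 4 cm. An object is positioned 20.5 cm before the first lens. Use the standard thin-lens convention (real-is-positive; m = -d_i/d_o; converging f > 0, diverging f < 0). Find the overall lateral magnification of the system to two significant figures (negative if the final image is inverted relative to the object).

First lens: d_i1 = 1/(1/12.5 - 1/20.5) = 32.031 cm.
m_1 = -(32.031)/20.5 = -1.5625.
Object distance for lens 2: d_o2 = 44.5 - 32.031 = 12.469 cm.
Second lens: d_i2 = 1/(1/4 - 1/(12.469)) = 5.889 cm.
m_2 = -(5.889)/(12.469) = -0.4723.
Overall magnification: m = m_1 m_2 = 0.7380.

0.74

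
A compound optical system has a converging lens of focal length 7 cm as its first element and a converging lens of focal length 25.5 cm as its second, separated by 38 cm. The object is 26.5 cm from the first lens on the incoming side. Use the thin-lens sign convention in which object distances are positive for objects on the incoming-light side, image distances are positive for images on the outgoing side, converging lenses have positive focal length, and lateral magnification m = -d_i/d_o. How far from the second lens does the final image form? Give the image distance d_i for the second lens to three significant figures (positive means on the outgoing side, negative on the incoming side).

First lens: d_i1 = 1/(1/7 - 1/26.5) = 9.513 cm.
The intermediate image is 9.513 cm to the right of lens 1, so d_o2 = L - d_i1 = 38 - 9.513 = 28.487 cm.
Second lens: d_i2 = 1/(1/25.5 - 1/(28.487)) = 243.180 cm.

243 cm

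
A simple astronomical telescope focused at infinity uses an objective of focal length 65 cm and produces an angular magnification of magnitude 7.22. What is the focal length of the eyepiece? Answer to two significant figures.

|M| = f_obj/f_eye, so f_eye = f_obj/|M| = 65/7.22 = 9.003 cm.

9.0 cm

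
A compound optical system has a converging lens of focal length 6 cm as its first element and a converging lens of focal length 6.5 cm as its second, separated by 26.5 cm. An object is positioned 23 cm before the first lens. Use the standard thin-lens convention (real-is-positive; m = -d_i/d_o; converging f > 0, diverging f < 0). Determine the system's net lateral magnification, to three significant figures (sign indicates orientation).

Lens 1: 1/d_i1 = 1/f_1 - 1/d_o1 = 1/6 - 1/23 = 0.12319 cm^-1, so d_i1 = 8.118 cm.
m_1 = -(8.118)/23 = -0.3529.
Object distance for lens 2: d_o2 = 26.5 - 8.118 = 18.382 cm.
Lens 2: 1/d_i2 = 1/f_2 - 1/d_o2 = 1/6.5 - 1/(18.382) = 0.09945 cm^-1, so d_i2 = 10.056 cm.
m_2 = -(10.056)/(18.382) = -0.5470.
Total m = m_1 x m_2 = (-0.3529)(-0.5470) = 0.1931.

0.193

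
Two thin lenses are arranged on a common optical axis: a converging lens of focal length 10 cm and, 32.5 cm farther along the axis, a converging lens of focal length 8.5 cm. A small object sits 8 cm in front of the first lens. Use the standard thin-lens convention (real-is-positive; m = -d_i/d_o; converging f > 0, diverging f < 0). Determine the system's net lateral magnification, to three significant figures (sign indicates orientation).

Lens 1: 1/d_i1 = 1/f_1 - 1/d_o1 = 1/10 - 1/8 = -0.02500 cm^-1, so d_i1 = -40.000 cm.
m_1 = -(-40.000)/8 = 5.0000.
The intermediate image is virtual, 40.000 cm to the left of lens 1, so d_o2 = L - d_i1 = 32.5 - (-40.000) = 72.500 cm.
Lens 2: 1/d_i2 = 1/f_2 - 1/d_o2 = 1/8.5 - 1/(72.500) = 0.10385 cm^-1, so d_i2 = 9.629 cm.
m_2 = -(9.629)/(72.500) = -0.1328.
Overall magnification: m = m_1 m_2 = -0.6641.

-0.664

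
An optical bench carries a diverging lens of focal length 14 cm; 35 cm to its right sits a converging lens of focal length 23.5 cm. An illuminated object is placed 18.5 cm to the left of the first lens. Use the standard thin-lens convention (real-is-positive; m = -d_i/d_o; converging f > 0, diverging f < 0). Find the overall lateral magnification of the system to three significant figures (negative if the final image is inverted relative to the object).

-0.520

First lens: d_i1 = 1/(1/(-14) - 1/18.5) = -7.969 cm.
m_1 = -(-7.969)/18.5 = 0.4308.
With d_i1 < 0 the first image is virtual and lies on the object side; the object distance for lens 2 is d_o2 = 35 - (-7.969) = 42.969 cm.
Second lens: d_i2 = 1/(1/23.5 - 1/(42.969)) = 51.865 cm.
m_2 = -(51.865)/(42.969) = -1.2070.
Overall magnification: m = m_1 m_2 = -0.5200.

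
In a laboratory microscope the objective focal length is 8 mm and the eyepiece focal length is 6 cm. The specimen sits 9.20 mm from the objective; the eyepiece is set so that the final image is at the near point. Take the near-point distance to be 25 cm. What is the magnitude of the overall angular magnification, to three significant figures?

34.4

Convert to cm: f_obj = 8 mm = 0.8 cm; d_o = 9.20 mm = 0.92 cm.
Objective: 1/d_i = 1/f_obj - 1/d_o = 1/0.8 - 1/0.92 = 0.16304 cm^-1, so d_i = 6.133 cm.
m_obj = -d_i/d_o = -6.133/0.92 = -6.667.
Eyepiece angular magnification (image at near point): M_eye = 1 + D/f_e = 1 + 25/6 = 5.167.
Overall M = m_obj x M_eye = (-6.667)(5.167) = -34.44.
|M| = 34.44.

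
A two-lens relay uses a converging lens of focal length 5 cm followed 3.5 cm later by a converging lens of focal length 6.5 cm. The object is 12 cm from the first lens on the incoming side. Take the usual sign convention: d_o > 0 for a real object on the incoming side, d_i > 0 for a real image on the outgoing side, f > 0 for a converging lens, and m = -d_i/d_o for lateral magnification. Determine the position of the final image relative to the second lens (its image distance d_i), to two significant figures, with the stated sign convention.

Applying the thin-lens equation to the first lens, 1/5 = 1/12 + 1/d_i1, which gives d_i1 = 8.571 cm.
This image would form 8.571 cm past lens 1, i.e. 5.071 cm beyond lens 2, so it is a virtual object for lens 2: d_o2 = 3.5 - 8.571 = -5.071 cm.
Applying the thin-lens equation again with f_2 = 6.5 cm and d_o2 = -5.071 cm gives d_i2 = 2.849 cm.

2.8 cm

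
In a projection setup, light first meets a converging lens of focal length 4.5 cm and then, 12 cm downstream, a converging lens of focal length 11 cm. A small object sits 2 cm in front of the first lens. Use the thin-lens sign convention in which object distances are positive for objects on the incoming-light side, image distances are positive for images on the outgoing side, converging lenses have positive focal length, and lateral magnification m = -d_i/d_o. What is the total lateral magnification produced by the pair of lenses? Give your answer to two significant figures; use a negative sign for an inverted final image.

-4.3

Applying the thin-lens equation to the first lens, 1/4.5 = 1/2 + 1/d_i1, which gives d_i1 = -3.600 cm.
Its lateral magnification is m_1 = -d_i1/d_o1 = -(-3.600)/2 = 1.8000.
The intermediate image is virtual, 3.600 cm to the left of lens 1, so d_o2 = L - d_i1 = 12 - (-3.600) = 15.600 cm.
Applying the thin-lens equation again with f_2 = 11 cm and d_o2 = 15.600 cm gives d_i2 = 37.304 cm.
m_2 = -(37.304)/(15.600) = -2.3913.
The system's lateral magnification is m_1 m_2 = (1.8000)(-2.3913) = -4.3043.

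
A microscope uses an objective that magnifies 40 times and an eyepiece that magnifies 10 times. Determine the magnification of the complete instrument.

400

The overall magnification of a compound microscope is the product of the objective and eyepiece magnifications:
M = M_obj x M_eye = 40 x 10 = 400.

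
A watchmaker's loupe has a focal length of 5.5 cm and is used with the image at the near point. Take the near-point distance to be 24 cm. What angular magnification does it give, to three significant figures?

M = 1 + D/f = 1 + 24/5.5 = 5.364.

5.36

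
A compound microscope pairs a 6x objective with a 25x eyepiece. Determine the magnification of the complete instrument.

The overall magnification of a compound microscope is the product of the objective and eyepiece magnifications:
M = M_obj x M_eye = 6 x 25 = 150.

150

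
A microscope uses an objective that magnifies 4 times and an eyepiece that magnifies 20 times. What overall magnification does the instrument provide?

80

The overall magnification of a compound microscope is the product of the objective and eyepiece magnifications:
M = M_obj x M_eye = 4 x 20 = 80.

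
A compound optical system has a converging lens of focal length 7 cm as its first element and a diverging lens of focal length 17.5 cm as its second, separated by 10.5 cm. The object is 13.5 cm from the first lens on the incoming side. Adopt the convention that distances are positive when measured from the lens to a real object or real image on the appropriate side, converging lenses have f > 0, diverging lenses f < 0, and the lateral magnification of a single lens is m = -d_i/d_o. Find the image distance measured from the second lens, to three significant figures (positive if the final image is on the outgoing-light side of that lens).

Applying the thin-lens equation to the first lens, 1/7 = 1/13.5 + 1/d_i1, which gives d_i1 = 14.538 cm.
This image would form 14.538 cm past lens 1, i.e. 4.038 cm beyond lens 2, so it is a virtual object for lens 2: d_o2 = 10.5 - 14.538 = -4.038 cm.
Applying the thin-lens equation again with f_2 = -17.5 cm and d_o2 = -4.038 cm gives d_i2 = 5.250 cm.

5.25 cm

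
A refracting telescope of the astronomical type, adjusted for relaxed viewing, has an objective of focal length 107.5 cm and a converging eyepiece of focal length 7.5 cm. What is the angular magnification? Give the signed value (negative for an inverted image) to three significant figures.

-14.3

M = -f_obj/f_eye = -107.5/(7.5) = -14.333.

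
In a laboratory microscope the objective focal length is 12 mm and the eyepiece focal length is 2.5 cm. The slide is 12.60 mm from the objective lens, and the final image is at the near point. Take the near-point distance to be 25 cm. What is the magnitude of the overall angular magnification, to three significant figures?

220

Convert to cm: f_obj = 12 mm = 1.2 cm; d_o = 12.60 mm = 1.26 cm.
Objective: 1/d_i = 1/f_obj - 1/d_o = 1/1.2 - 1/1.26 = 0.03968 cm^-1, so d_i = 25.200 cm.
m_obj = -d_i/d_o = -25.200/1.26 = -20.000.
Eyepiece angular magnification (image at near point): M_eye = 1 + D/f_e = 1 + 25/2.5 = 11.000.
Overall M = m_obj x M_eye = (-20.000)(11.000) = -220.00.
|M| = 220.00.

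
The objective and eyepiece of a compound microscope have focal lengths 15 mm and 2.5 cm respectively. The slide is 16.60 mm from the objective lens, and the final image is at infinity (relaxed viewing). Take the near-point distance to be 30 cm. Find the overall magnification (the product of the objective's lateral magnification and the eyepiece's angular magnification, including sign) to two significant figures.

-110

Convert to cm: f_obj = 15 mm = 1.5 cm; d_o = 16.60 mm = 1.66 cm.
Objective: 1/d_i = 1/f_obj - 1/d_o = 1/1.5 - 1/1.66 = 0.06426 cm^-1, so d_i = 15.563 cm.
m_obj = -d_i/d_o = -15.563/1.66 = -9.375.
Eyepiece angular magnification (image at infinity): M_eye = D/f_e = 30/2.5 = 12.000.
Overall M = m_obj x M_eye = (-9.375)(12.000) = -112.50.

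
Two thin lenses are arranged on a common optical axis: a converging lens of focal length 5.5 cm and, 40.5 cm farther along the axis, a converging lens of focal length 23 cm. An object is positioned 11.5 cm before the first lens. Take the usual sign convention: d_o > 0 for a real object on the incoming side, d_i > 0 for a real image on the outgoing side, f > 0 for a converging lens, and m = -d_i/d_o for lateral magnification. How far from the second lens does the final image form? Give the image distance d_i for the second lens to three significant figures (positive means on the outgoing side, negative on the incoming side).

Lens 1: 1/d_i1 = 1/f_1 - 1/d_o1 = 1/5.5 - 1/11.5 = 0.09486 cm^-1, so d_i1 = 10.542 cm.
Object distance for lens 2: d_o2 = 40.5 - 10.542 = 29.958 cm.
Lens 2: 1/d_i2 = 1/f_2 - 1/d_o2 = 1/23 - 1/(29.958) = 0.01010 cm^-1, so d_i2 = 99.024 cm.

99.0 cm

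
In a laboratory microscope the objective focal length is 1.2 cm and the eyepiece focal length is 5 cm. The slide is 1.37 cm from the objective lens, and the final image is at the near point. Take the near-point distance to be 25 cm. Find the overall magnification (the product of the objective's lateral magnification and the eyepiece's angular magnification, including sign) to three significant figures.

Objective: 1/d_i = 1/f_obj - 1/d_o = 1/1.2 - 1/1.37 = 0.10341 cm^-1, so d_i = 9.671 cm.
m_obj = -d_i/d_o = -9.671/1.37 = -7.059.
Eyepiece angular magnification (image at near point): M_eye = 1 + D/f_e = 1 + 25/5 = 6.000.
Overall M = m_obj x M_eye = (-7.059)(6.000) = -42.35.

-42.4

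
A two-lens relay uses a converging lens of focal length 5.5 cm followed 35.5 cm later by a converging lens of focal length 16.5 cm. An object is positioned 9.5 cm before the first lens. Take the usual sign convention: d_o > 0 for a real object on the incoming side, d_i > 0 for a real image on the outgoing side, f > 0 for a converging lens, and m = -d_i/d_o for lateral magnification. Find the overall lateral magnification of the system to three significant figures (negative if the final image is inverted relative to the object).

Lens 1: 1/d_i1 = 1/f_1 - 1/d_o1 = 1/5.5 - 1/9.5 = 0.07656 cm^-1, so d_i1 = 13.062 cm.
m_1 = -(13.062)/9.5 = -1.3750.
Object distance for lens 2: d_o2 = 35.5 - 13.062 = 22.438 cm.
Lens 2: 1/d_i2 = 1/f_2 - 1/d_o2 = 1/16.5 - 1/(22.438) = 0.01604 cm^-1, so d_i2 = 62.353 cm.
m_2 = -(62.353)/(22.438) = -2.7789.
Total m = m_1 x m_2 = (-1.3750)(-2.7789) = 3.8211.

3.82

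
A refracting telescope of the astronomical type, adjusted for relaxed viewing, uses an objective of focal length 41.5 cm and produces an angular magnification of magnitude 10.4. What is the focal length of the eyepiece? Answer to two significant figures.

|M| = f_obj/f_eye, so f_eye = f_obj/|M| = 41.5/10.4 = 3.990 cm.

4.0 cm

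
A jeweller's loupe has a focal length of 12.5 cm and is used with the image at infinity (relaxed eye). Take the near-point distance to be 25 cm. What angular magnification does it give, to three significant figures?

M = D/f = 25/12.5 = 2.000.

2.00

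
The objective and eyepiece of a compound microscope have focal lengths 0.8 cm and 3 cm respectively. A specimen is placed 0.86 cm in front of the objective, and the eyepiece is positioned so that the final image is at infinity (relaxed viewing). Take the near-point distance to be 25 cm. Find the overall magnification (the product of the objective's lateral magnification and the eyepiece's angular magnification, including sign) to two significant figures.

Objective: 1/d_i = 1/f_obj - 1/d_o = 1/0.8 - 1/0.86 = 0.08721 cm^-1, so d_i = 11.467 cm.
m_obj = -d_i/d_o = -11.467/0.86 = -13.333.
Eyepiece angular magnification (image at infinity): M_eye = D/f_e = 25/3 = 8.333.
Overall M = m_obj x M_eye = (-13.333)(8.333) = -111.11.

-110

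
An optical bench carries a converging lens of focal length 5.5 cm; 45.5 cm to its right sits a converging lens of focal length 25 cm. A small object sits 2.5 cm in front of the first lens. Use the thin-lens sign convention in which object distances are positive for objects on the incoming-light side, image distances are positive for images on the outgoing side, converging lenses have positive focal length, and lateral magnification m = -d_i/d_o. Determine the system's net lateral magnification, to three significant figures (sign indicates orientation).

Applying the thin-lens equation to the first lens, 1/5.5 = 1/2.5 + 1/d_i1, which gives d_i1 = -4.583 cm.
Its lateral magnification is m_1 = -d_i1/d_o1 = -(-4.583)/2.5 = 1.8333.
The intermediate image is virtual, 4.583 cm to the left of lens 1, so d_o2 = L - d_i1 = 45.5 - (-4.583) = 50.083 cm.
Applying the thin-lens equation again with f_2 = 25 cm and d_o2 = 50.083 cm gives d_i2 = 49.917 cm.
m_2 = -(49.917)/(50.083) = -0.9967.
Overall magnification: m = m_1 m_2 = -1.8272.

-1.83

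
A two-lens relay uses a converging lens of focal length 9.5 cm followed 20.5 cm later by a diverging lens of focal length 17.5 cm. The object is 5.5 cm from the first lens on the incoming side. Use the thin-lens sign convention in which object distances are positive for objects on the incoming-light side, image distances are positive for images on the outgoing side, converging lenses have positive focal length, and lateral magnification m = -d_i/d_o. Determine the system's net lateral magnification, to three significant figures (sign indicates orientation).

Lens 1: 1/d_i1 = 1/f_1 - 1/d_o1 = 1/9.5 - 1/5.5 = -0.07656 cm^-1, so d_i1 = -13.062 cm.
m_1 = -(-13.062)/5.5 = 2.3750.
The intermediate image is virtual, 13.062 cm to the left of lens 1, so d_o2 = L - d_i1 = 20.5 - (-13.062) = 33.562 cm.
Lens 2: 1/d_i2 = 1/f_2 - 1/d_o2 = 1/(-17.5) - 1/(33.562) = -0.08694 cm^-1, so d_i2 = -11.502 cm.
m_2 = -(-11.502)/(33.562) = 0.3427.
The system's lateral magnification is m_1 m_2 = (2.3750)(0.3427) = 0.8140.

0.814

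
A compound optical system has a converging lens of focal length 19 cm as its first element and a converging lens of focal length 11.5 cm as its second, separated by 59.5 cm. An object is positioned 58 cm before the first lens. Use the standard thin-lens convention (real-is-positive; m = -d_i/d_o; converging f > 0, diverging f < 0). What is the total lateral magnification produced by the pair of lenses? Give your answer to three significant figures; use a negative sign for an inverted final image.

Lens 1: 1/d_i1 = 1/f_1 - 1/d_o1 = 1/19 - 1/58 = 0.03539 cm^-1, so d_i1 = 28.256 cm.
m_1 = -(28.256)/58 = -0.4872.
Object distance for lens 2: d_o2 = 59.5 - 28.256 = 31.244 cm.
Lens 2: 1/d_i2 = 1/f_2 - 1/d_o2 = 1/11.5 - 1/(31.244) = 0.05495 cm^-1, so d_i2 = 18.198 cm.
m_2 = -(18.198)/(31.244) = -0.5825.
Overall magnification: m = m_1 m_2 = 0.2838.

0.284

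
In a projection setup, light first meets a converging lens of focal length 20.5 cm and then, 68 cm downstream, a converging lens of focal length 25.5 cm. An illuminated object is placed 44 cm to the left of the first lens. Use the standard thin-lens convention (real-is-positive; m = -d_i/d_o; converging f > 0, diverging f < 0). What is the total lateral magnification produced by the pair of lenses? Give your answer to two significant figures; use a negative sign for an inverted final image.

First lens: d_i1 = 1/(1/20.5 - 1/44) = 38.383 cm.
m_1 = -(38.383)/44 = -0.8723.
That image sits 29.617 cm in front of the second lens, so d_o2 = 29.617 cm.
Second lens: d_i2 = 1/(1/25.5 - 1/(29.617)) = 183.442 cm.
m_2 = -(183.442)/(29.617) = -6.1938.
Overall magnification: m = m_1 m_2 = 5.4031.

5.4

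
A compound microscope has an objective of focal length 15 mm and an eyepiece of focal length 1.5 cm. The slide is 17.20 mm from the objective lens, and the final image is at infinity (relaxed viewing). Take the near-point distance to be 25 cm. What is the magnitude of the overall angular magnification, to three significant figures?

114

Convert to cm: f_obj = 15 mm = 1.5 cm; d_o = 17.20 mm = 1.72 cm.
Objective: 1/d_i = 1/f_obj - 1/d_o = 1/1.5 - 1/1.72 = 0.08527 cm^-1, so d_i = 11.727 cm.
m_obj = -d_i/d_o = -11.727/1.72 = -6.818.
Eyepiece angular magnification (image at infinity): M_eye = D/f_e = 25/1.5 = 16.667.
Overall M = m_obj x M_eye = (-6.818)(16.667) = -113.64.
|M| = 113.64.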